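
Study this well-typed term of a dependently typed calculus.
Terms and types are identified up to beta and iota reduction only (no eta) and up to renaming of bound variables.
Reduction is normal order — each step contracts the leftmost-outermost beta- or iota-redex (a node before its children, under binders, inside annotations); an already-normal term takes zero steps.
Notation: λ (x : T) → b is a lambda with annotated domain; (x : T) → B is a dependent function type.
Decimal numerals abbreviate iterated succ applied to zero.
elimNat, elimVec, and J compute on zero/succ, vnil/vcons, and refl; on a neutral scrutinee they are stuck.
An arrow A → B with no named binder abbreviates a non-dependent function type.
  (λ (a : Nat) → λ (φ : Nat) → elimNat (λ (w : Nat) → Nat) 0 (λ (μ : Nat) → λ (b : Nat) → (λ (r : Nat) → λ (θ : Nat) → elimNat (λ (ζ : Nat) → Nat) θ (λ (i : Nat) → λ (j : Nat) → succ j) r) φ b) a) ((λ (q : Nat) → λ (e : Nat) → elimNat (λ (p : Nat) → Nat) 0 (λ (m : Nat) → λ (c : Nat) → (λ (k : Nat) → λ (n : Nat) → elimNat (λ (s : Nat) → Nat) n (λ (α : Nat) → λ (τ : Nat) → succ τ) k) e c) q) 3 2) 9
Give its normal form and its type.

resulting normal form:
  54
type:
  Nat
observation: 90 normal-order steps separate the term from its normal form.


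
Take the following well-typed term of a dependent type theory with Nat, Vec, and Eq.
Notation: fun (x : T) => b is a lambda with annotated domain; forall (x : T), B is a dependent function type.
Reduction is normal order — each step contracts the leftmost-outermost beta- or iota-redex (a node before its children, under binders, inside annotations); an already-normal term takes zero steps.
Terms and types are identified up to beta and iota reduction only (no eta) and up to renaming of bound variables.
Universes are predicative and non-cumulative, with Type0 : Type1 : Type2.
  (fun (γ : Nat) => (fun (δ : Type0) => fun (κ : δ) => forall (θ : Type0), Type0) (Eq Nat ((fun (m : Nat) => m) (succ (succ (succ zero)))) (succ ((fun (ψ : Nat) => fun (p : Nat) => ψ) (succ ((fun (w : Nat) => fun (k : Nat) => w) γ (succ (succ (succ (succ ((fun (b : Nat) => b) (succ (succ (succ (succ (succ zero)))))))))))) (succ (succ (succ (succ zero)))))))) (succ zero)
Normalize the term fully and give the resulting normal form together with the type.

reduced normal form:
  fun (γ : Eq Nat (succ (succ (succ zero))) (succ (succ (succ zero)))) => forall (δ : Type0), Type0
inferred type:
  forall (γ : Eq Nat (succ (succ (succ zero))) (succ (succ (succ zero)))), Type1
observation: 7 normal-order steps normalize the term, beginning with a beta-redex.


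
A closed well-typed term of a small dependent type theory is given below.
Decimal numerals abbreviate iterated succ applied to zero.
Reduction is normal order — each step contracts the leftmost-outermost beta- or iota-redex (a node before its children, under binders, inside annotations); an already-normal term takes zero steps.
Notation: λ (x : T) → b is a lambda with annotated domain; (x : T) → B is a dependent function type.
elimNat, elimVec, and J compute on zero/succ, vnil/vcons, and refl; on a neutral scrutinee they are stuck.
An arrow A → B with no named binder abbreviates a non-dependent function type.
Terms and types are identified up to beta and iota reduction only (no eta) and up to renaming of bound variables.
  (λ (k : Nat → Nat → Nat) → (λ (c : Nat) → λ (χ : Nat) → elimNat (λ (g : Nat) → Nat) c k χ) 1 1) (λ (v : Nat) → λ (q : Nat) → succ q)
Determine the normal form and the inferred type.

resulting normal form:
  2
the term's type:
  Nat
observation: reduction starts at a beta-redex, and 7 normal-order steps reach the normal form.


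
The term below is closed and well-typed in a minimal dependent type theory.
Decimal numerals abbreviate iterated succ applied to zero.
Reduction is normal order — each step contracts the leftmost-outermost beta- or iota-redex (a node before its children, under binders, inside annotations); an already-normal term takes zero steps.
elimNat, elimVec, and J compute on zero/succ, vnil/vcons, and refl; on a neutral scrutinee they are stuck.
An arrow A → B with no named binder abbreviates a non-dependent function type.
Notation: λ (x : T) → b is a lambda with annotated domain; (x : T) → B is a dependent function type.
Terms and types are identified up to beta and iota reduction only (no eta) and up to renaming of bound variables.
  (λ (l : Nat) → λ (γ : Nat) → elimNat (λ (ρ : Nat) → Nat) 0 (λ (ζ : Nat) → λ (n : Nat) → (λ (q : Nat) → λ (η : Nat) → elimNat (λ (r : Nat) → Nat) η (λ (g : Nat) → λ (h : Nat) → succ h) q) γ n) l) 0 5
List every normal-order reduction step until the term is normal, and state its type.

normal-order reduction sequence:
  (λ (l : Nat) → λ (γ : Nat) → elimNat (λ (ρ : Nat) → Nat) 0 (λ (ζ : Nat) → λ (n : Nat) → (λ (q : Nat) → λ (η : Nat) → elimNat (λ (r : Nat) → Nat) η (λ (g : Nat) → λ (h : Nat) → succ h) q) γ n) l) 0 5
  ~> (λ (l : Nat) → elimNat (λ (γ : Nat) → Nat) 0 (λ (ρ : Nat) → λ (ζ : Nat) → (λ (n : Nat) → λ (q : Nat) → elimNat (λ (η : Nat) → Nat) q (λ (r : Nat) → λ (g : Nat) → succ g) n) l ζ) 0) 5
  ~> elimNat (λ (l : Nat) → Nat) 0 (λ (γ : Nat) → λ (ρ : Nat) → (λ (ζ : Nat) → λ (n : Nat) → elimNat (λ (q : Nat) → Nat) n (λ (η : Nat) → λ (r : Nat) → succ r) ζ) 5 ρ) 0
  ~> 0
the term's type:
  Nat


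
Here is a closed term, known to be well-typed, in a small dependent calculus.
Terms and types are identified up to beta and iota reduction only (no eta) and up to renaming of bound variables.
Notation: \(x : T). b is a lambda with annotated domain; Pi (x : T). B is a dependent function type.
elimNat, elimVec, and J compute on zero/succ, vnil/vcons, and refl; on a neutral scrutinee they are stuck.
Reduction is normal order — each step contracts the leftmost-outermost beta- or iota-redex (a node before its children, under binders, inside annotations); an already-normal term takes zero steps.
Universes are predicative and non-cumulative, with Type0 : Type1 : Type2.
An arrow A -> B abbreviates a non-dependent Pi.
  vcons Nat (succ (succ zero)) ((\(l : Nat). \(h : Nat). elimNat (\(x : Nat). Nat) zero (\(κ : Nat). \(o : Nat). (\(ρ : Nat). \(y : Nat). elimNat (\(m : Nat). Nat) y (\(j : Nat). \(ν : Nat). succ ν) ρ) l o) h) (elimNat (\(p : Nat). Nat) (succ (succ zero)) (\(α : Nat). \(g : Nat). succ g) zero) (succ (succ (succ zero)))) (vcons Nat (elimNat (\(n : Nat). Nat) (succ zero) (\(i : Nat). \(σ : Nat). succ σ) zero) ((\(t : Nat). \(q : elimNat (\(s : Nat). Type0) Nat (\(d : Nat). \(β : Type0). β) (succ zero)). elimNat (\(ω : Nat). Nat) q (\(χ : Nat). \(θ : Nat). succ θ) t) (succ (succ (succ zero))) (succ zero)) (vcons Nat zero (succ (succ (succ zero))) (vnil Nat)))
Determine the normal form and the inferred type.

normal form:
  vcons Nat (succ (succ zero)) (succ (succ (succ (succ (succ (succ zero)))))) (vcons Nat (succ zero) (succ (succ (succ (succ zero)))) (vcons Nat zero (succ (succ (succ zero))) (vnil Nat)))
type:
  Vec Nat (succ (succ (succ zero)))
observation: normalization takes exactly 55 steps under the normal-order strategy.


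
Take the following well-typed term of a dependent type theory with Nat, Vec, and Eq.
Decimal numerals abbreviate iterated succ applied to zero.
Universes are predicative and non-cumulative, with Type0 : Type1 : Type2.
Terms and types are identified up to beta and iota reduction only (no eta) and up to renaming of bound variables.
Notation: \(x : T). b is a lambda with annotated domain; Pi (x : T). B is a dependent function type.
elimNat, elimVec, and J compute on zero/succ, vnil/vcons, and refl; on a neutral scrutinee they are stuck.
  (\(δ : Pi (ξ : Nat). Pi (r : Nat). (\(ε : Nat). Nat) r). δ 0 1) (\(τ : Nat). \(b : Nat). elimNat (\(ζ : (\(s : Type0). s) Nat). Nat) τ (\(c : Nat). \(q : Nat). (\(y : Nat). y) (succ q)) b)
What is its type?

type:
  Nat


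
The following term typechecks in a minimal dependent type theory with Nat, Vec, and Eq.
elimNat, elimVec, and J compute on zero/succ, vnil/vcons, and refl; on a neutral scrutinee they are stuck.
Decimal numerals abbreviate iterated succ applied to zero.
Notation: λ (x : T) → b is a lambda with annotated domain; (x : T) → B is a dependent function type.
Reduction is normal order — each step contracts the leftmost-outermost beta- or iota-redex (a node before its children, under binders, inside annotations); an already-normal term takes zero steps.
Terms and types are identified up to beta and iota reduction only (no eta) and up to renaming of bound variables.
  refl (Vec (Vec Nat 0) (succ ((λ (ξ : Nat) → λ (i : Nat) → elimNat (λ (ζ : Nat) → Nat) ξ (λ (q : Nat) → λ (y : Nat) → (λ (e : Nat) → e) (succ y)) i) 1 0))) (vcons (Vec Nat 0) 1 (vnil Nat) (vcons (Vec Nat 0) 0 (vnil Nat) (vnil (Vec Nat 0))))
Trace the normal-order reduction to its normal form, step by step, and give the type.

reduction (normal order):
  refl (Vec (Vec Nat 0) (succ ((λ (ξ : Nat) → λ (i : Nat) → elimNat (λ (ζ : Nat) → Nat) ξ (λ (q : Nat) → λ (y : Nat) → (λ (e : Nat) → e) (succ y)) i) 1 0))) (vcons (Vec Nat 0) 1 (vnil Nat) (vcons (Vec Nat 0) 0 (vnil Nat) (vnil (Vec Nat 0))))
  ~> refl (Vec (Vec Nat 0) (succ ((λ (ξ : Nat) → elimNat (λ (i : Nat) → Nat) 1 (λ (ζ : Nat) → λ (q : Nat) → (λ (y : Nat) → y) (succ q)) ξ) 0))) (vcons (Vec Nat 0) 1 (vnil Nat) (vcons (Vec Nat 0) 0 (vnil Nat) (vnil (Vec Nat 0))))
  ~> refl (Vec (Vec Nat 0) (succ (elimNat (λ (ξ : Nat) → Nat) 1 (λ (i : Nat) → λ (ζ : Nat) → (λ (q : Nat) → q) (succ ζ)) 0))) (vcons (Vec Nat 0) 1 (vnil Nat) (vcons (Vec Nat 0) 0 (vnil Nat) (vnil (Vec Nat 0))))
  ~> refl (Vec (Vec Nat 0) 2) (vcons (Vec Nat 0) 1 (vnil Nat) (vcons (Vec Nat 0) 0 (vnil Nat) (vnil (Vec Nat 0))))
the term's type:
  Eq (Vec (Vec Nat 0) 2) (vcons (Vec Nat 0) 1 (vnil Nat) (vcons (Vec Nat 0) 0 (vnil Nat) (vnil (Vec Nat 0)))) (vcons (Vec Nat 0) 1 (vnil Nat) (vcons (Vec Nat 0) 0 (vnil Nat) (vnil (Vec Nat 0))))


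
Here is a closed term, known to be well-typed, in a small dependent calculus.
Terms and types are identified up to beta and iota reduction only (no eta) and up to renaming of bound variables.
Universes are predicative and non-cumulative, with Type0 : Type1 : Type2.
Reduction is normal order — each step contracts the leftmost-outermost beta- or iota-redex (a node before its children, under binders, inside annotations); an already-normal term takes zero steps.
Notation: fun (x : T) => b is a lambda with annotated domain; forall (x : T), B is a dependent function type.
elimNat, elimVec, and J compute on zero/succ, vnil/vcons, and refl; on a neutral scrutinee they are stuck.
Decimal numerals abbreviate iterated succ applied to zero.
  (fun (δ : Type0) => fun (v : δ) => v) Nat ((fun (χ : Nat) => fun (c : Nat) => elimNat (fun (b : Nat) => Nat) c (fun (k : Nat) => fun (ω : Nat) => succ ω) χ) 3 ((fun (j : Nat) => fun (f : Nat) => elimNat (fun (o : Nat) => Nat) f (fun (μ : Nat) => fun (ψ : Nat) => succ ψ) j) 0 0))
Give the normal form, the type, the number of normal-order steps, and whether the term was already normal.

normal form:
  3
type:
  Nat
normal-order step count: 17
term was already normal: no
first contracted redex: a beta-redex


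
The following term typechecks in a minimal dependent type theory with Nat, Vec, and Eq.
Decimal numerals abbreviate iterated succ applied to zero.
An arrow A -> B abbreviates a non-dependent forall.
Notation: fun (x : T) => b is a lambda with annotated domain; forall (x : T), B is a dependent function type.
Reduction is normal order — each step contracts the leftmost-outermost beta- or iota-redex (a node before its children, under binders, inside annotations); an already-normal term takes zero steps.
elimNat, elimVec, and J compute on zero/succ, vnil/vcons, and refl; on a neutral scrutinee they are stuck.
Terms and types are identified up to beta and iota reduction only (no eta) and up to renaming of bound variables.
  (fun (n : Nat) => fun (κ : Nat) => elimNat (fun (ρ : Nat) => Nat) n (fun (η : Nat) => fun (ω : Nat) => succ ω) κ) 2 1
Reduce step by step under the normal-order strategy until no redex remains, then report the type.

reduction (normal order):
  (fun (n : Nat) => fun (κ : Nat) => elimNat (fun (ρ : Nat) => Nat) n (fun (η : Nat) => fun (ω : Nat) => succ ω) κ) 2 1
  ~> (fun (n : Nat) => elimNat (fun (κ : Nat) => Nat) 2 (fun (ρ : Nat) => fun (η : Nat) => succ η) n) 1
  ~> elimNat (fun (n : Nat) => Nat) 2 (fun (κ : Nat) => fun (ρ : Nat) => succ ρ) 1
  ~> (fun (n : Nat) => fun (κ : Nat) => succ κ) 0 (elimNat (fun (ρ : Nat) => Nat) 2 (fun (η : Nat) => fun (ω : Nat) => succ ω) 0)
  ~> (fun (n : Nat) => succ n) (elimNat (fun (κ : Nat) => Nat) 2 (fun (ρ : Nat) => fun (η : Nat) => succ η) 0)
  ~> succ (elimNat (fun (n : Nat) => Nat) 2 (fun (κ : Nat) => fun (ρ : Nat) => succ ρ) 0)
  ~> 3
type:
  Nat


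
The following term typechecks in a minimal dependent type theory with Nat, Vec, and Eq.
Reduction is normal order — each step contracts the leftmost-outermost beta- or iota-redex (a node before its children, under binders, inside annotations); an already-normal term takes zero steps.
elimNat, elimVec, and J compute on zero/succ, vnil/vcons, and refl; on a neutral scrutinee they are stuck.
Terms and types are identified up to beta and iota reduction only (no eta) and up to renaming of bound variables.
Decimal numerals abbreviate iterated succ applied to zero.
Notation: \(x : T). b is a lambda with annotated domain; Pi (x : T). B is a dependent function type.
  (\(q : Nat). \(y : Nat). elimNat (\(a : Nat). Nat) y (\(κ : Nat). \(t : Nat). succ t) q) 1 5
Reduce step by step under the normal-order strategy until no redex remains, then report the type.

reduction (normal order):
  (\(q : Nat). \(y : Nat). elimNat (\(a : Nat). Nat) y (\(κ : Nat). \(t : Nat). succ t) q) 1 5
  ~> (\(q : Nat). elimNat (\(y : Nat). Nat) q (\(a : Nat). \(κ : Nat). succ κ) 1) 5
  ~> elimNat (\(q : Nat). Nat) 5 (\(y : Nat). \(a : Nat). succ a) 1
  ~> (\(q : Nat). \(y : Nat). succ y) 0 (elimNat (\(a : Nat). Nat) 5 (\(κ : Nat). \(t : Nat). succ t) 0)
  ~> (\(q : Nat). succ q) (elimNat (\(y : Nat). Nat) 5 (\(a : Nat). \(κ : Nat). succ κ) 0)
  ~> succ (elimNat (\(q : Nat). Nat) 5 (\(y : Nat). \(a : Nat). succ a) 0)
  ~> 6
type:
  Nat


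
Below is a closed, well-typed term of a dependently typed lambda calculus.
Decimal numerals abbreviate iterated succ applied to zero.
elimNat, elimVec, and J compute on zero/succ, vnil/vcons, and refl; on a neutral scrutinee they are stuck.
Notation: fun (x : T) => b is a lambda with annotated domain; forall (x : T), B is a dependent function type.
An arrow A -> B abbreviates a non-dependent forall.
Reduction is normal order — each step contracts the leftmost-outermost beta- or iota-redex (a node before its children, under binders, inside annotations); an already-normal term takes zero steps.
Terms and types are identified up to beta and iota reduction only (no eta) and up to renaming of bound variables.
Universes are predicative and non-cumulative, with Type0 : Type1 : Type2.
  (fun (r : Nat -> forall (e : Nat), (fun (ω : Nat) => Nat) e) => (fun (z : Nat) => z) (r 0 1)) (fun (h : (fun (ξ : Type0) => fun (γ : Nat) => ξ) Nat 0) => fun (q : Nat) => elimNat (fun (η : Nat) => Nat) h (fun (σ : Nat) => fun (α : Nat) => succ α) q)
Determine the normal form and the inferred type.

normal form:
  1
inferred type:
  Nat
observation: reduction starts at a beta-redex, and 8 normal-order steps reach the normal form.


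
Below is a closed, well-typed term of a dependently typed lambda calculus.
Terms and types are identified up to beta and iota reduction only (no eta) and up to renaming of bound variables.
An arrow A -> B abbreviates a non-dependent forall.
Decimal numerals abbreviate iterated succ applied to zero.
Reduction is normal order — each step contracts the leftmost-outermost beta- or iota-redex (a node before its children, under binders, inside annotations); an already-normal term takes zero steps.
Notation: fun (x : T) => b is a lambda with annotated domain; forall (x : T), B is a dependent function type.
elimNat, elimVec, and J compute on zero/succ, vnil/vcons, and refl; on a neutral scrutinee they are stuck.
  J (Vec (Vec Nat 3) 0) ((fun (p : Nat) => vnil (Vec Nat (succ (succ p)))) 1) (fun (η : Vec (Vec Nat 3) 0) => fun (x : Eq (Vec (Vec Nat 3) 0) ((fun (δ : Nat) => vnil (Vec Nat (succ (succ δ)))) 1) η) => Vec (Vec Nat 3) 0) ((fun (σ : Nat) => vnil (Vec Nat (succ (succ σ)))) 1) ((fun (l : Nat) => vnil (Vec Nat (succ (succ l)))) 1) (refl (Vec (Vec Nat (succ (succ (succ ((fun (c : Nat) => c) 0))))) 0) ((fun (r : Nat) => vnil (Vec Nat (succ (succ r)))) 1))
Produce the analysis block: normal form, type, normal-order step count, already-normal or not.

reduced normal form:
  vnil (Vec Nat 3)
inferred type:
  Vec (Vec Nat 3) 0
reduction steps (normal order): 2
started in normal form: no
first contracted redex: a J iota-redex


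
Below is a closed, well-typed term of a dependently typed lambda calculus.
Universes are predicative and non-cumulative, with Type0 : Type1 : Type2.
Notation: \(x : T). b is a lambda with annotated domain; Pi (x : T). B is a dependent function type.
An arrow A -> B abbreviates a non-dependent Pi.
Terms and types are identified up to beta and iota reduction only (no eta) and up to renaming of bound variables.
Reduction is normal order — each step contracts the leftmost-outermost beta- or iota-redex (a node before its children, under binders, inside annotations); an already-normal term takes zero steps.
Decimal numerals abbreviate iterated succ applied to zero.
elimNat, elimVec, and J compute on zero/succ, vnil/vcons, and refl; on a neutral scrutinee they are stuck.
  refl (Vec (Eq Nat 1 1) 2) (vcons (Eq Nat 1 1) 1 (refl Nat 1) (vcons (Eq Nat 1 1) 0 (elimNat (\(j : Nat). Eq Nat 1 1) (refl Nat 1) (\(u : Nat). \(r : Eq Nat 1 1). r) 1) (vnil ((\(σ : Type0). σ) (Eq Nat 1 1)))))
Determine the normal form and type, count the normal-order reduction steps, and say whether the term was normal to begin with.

normal form:
  refl (Vec (Eq Nat 1 1) 2) (vcons (Eq Nat 1 1) 1 (refl Nat 1) (vcons (Eq Nat 1 1) 0 (refl Nat 1) (vnil (Eq Nat 1 1))))
inferred type:
  Eq (Vec (Eq Nat 1 1) 2) (vcons (Eq Nat 1 1) 1 (refl Nat 1) (vcons (Eq Nat 1 1) 0 (refl Nat 1) (vnil (Eq Nat 1 1)))) (vcons (Eq Nat 1 1) 1 (refl Nat 1) (vcons (Eq Nat 1 1) 0 (refl Nat 1) (vnil (Eq Nat 1 1))))
reduction steps (normal order): 5
term was already normal: no
first contracted redex: an elimNat iota-redex


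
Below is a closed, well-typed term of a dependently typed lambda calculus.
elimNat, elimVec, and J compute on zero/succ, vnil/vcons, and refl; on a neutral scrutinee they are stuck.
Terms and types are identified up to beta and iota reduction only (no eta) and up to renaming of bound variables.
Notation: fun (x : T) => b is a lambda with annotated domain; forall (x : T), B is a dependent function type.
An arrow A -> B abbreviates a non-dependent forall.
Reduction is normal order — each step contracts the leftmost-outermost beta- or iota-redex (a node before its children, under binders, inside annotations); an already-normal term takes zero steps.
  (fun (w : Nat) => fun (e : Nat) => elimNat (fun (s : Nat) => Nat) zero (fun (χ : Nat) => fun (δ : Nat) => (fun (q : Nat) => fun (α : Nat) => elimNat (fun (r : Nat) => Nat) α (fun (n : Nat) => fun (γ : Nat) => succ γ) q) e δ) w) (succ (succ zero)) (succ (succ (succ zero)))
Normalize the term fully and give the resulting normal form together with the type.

resulting normal form:
  succ (succ (succ (succ (succ (succ zero)))))
inferred type:
  Nat


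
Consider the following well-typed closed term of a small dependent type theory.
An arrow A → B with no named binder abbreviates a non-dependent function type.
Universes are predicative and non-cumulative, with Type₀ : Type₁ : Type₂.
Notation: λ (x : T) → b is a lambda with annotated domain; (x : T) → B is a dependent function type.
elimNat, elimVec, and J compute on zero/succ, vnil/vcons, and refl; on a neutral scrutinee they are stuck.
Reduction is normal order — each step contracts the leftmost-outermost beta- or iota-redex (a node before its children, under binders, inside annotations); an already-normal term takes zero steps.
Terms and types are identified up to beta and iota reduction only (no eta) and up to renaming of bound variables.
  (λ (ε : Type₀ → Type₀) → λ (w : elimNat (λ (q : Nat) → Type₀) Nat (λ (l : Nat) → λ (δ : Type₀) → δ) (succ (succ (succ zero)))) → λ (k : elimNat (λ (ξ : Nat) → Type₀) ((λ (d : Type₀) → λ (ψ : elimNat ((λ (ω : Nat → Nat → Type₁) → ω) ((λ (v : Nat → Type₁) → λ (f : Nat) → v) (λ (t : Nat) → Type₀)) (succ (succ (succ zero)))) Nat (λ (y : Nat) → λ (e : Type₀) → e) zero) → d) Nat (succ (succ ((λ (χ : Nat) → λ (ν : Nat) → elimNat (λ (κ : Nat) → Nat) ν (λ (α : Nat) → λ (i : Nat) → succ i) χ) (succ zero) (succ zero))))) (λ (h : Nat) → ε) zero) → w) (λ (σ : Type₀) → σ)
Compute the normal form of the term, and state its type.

normal form:
  λ (ε : Nat) → λ (w : Nat) → ε
the term's type:
  Nat → Nat → Nat
observation: 14 normal-order steps separate the term from its normal form.


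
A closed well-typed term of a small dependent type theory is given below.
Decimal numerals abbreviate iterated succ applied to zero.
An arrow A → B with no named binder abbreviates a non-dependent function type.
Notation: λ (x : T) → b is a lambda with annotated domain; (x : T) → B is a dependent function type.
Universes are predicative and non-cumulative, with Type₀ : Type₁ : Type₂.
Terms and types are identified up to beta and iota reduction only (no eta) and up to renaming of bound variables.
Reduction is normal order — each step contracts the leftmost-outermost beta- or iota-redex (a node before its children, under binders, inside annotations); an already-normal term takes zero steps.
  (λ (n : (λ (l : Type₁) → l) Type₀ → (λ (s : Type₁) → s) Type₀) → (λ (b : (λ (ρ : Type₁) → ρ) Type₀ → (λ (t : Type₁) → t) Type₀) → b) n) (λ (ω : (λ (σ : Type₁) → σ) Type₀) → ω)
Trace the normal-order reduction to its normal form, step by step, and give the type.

reduction (normal order):
  (λ (n : (λ (l : Type₁) → l) Type₀ → (λ (s : Type₁) → s) Type₀) → (λ (b : (λ (ρ : Type₁) → ρ) Type₀ → (λ (t : Type₁) → t) Type₀) → b) n) (λ (ω : (λ (σ : Type₁) → σ) Type₀) → ω)
  ~> (λ (n : (λ (l : Type₁) → l) Type₀ → (λ (s : Type₁) → s) Type₀) → n) (λ (b : (λ (ρ : Type₁) → ρ) Type₀) → b)
  ~> λ (n : (λ (l : Type₁) → l) Type₀) → n
  ~> λ (n : Type₀) → n
inferred type:
  Type₀ → Type₀


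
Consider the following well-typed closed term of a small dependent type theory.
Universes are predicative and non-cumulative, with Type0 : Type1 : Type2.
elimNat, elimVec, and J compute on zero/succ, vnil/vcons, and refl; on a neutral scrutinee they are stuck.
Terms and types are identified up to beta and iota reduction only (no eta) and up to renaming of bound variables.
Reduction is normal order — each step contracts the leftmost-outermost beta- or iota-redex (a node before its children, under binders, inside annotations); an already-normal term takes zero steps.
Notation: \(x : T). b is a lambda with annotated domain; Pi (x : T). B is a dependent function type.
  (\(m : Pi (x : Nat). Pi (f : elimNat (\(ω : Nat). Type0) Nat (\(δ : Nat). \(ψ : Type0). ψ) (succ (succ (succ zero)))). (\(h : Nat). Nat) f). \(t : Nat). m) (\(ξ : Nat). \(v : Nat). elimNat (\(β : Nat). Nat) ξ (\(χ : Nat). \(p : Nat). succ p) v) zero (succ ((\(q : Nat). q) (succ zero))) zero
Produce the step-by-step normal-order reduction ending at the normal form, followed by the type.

normal-order reduction:
  (\(m : Pi (x : Nat). Pi (f : elimNat (\(ω : Nat). Type0) Nat (\(δ : Nat). \(ψ : Type0). ψ) (succ (succ (succ zero)))). (\(h : Nat). Nat) f). \(t : Nat). m) (\(ξ : Nat). \(v : Nat). elimNat (\(β : Nat). Nat) ξ (\(χ : Nat). \(p : Nat). succ p) v) zero (succ ((\(q : Nat). q) (succ zero))) zero
  ~> (\(m : Nat). \(x : Nat). \(f : Nat). elimNat (\(ω : Nat). Nat) x (\(δ : Nat). \(ψ : Nat). succ ψ) f) zero (succ ((\(h : Nat). h) (succ zero))) zero
  ~> (\(m : Nat). \(x : Nat). elimNat (\(f : Nat). Nat) m (\(ω : Nat). \(δ : Nat). succ δ) x) (succ ((\(ψ : Nat). ψ) (succ zero))) zero
  ~> (\(m : Nat). elimNat (\(x : Nat). Nat) (succ ((\(f : Nat). f) (succ zero))) (\(ω : Nat). \(δ : Nat). succ δ) m) zero
  ~> elimNat (\(m : Nat). Nat) (succ ((\(x : Nat). x) (succ zero))) (\(f : Nat). \(ω : Nat). succ ω) zero
  ~> succ ((\(m : Nat). m) (succ zero))
  ~> succ (succ zero)
the term's type:
  Nat


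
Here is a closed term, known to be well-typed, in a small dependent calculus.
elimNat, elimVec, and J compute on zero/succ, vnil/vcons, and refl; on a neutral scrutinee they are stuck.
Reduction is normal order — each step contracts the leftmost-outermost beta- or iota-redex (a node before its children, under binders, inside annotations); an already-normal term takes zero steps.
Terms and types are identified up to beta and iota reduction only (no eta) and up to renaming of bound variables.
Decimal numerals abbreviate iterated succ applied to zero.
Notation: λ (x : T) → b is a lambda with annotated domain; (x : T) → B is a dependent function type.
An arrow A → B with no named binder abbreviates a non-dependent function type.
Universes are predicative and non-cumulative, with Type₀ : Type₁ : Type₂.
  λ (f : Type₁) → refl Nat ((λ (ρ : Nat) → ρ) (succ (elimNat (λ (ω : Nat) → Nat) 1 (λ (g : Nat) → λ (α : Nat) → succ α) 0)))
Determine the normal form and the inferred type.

reduced normal form:
  λ (f : Type₁) → refl Nat 2
type:
  Type₁ → Eq Nat 2 2
observation: 2 normal-order steps separate the term from its normal form.


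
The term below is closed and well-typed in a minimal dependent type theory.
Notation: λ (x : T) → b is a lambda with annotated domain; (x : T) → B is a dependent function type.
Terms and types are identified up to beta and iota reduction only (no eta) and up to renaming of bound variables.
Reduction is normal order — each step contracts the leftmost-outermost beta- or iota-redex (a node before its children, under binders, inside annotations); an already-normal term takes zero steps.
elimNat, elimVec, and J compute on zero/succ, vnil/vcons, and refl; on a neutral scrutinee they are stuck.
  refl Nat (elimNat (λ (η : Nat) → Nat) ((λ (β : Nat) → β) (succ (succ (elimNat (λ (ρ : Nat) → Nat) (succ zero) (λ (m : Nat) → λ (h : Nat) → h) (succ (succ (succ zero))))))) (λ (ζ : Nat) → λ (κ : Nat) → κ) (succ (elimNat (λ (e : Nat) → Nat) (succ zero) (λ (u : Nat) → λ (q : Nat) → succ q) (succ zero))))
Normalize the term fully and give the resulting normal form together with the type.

normal form:
  refl Nat (succ (succ (succ zero)))
type:
  Eq Nat (succ (succ (succ zero))) (succ (succ (succ zero)))
observation: 25 normal-order steps separate the term from its normal form.


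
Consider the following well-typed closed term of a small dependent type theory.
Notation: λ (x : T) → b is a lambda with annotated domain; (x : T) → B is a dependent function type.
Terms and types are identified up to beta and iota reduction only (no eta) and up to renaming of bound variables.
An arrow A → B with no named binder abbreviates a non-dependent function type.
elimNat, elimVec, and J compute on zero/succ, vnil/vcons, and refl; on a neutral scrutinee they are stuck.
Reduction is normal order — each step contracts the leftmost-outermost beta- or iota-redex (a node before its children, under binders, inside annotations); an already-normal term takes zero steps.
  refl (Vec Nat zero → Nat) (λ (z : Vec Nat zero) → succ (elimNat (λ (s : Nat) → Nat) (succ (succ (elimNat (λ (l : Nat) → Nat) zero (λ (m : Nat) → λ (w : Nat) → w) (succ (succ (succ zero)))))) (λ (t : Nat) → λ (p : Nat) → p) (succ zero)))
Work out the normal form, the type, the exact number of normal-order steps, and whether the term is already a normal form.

reduced normal form:
  refl (Vec Nat zero → Nat) (λ (z : Vec Nat zero) → succ (succ (succ zero)))
inferred type:
  Eq (Vec Nat zero → Nat) (λ (z : Vec Nat zero) → succ (succ (succ zero))) (λ (s : Vec Nat zero) → succ (succ (succ zero)))
steps to reach normal form (normal order): 14
started in normal form: no
first contracted redex: an elimNat iota-redex


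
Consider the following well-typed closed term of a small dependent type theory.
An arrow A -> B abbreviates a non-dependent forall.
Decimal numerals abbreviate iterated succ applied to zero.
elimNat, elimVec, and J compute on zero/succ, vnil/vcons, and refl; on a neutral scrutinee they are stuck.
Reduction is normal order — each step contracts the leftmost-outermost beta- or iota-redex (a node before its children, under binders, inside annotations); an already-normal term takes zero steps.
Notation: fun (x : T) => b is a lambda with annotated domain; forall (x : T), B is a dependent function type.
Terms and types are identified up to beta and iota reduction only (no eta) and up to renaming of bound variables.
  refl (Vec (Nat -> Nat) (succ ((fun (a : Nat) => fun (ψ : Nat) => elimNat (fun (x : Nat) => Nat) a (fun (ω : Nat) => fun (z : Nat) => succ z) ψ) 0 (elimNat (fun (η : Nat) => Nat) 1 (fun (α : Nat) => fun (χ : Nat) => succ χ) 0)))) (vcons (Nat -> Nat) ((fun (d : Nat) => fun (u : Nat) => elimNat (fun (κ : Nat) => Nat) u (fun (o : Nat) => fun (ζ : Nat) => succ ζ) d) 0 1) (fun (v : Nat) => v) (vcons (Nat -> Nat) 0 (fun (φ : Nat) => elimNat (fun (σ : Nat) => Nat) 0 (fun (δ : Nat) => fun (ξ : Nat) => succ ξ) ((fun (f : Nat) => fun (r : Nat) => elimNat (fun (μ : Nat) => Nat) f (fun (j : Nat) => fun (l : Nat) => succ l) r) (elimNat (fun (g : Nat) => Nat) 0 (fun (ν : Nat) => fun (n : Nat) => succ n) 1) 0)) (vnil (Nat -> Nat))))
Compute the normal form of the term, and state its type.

resulting normal form:
  refl (Vec (Nat -> Nat) 2) (vcons (Nat -> Nat) 1 (fun (a : Nat) => a) (vcons (Nat -> Nat) 0 (fun (ψ : Nat) => 1) (vnil (Nat -> Nat))))
type:
  Eq (Vec (Nat -> Nat) 2) (vcons (Nat -> Nat) 1 (fun (a : Nat) => a) (vcons (Nat -> Nat) 0 (fun (ψ : Nat) => 1) (vnil (Nat -> Nat)))) (vcons (Nat -> Nat) 1 (fun (x : Nat) => x) (vcons (Nat -> Nat) 0 (fun (ω : Nat) => 1) (vnil (Nat -> Nat))))
observation: 21 normal-order steps normalize the term, beginning with a beta-redex.


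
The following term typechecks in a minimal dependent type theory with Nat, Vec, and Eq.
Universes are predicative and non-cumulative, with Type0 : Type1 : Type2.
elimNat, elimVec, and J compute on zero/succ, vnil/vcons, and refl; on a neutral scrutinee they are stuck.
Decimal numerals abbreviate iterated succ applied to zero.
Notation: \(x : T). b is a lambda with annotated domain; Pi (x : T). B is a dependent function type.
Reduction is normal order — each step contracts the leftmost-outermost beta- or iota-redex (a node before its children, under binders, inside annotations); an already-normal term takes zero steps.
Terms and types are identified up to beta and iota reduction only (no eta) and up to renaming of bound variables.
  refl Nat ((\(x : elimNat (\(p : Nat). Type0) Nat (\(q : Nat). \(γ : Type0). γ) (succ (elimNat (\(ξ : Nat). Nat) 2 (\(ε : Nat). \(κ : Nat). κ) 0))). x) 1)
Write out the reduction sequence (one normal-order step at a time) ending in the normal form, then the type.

normal-order reduction:
  refl Nat ((\(x : elimNat (\(p : Nat). Type0) Nat (\(q : Nat). \(γ : Type0). γ) (succ (elimNat (\(ξ : Nat). Nat) 2 (\(ε : Nat). \(κ : Nat). κ) 0))). x) 1)
  ~> refl Nat 1
the term's type:
  Eq Nat 1 1


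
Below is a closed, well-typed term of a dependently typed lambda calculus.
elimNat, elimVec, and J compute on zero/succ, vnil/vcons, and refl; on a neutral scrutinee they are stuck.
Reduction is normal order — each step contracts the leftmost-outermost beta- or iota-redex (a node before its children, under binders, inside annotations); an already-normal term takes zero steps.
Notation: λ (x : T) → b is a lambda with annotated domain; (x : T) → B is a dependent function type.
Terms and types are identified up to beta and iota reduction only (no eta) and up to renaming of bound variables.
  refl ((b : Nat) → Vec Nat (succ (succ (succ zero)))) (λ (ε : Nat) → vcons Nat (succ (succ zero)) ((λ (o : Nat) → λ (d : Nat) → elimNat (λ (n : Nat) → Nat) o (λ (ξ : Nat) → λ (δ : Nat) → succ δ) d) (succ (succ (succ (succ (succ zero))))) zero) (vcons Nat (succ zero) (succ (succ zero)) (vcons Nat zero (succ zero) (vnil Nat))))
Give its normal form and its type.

normal form:
  refl ((b : Nat) → Vec Nat (succ (succ (succ zero)))) (λ (ε : Nat) → vcons Nat (succ (succ zero)) (succ (succ (succ (succ (succ zero))))) (vcons Nat (succ zero) (succ (succ zero)) (vcons Nat zero (succ zero) (vnil Nat))))
inferred type:
  Eq ((b : Nat) → Vec Nat (succ (succ (succ zero)))) (λ (ε : Nat) → vcons Nat (succ (succ zero)) (succ (succ (succ (succ (succ zero))))) (vcons Nat (succ zero) (succ (succ zero)) (vcons Nat zero (succ zero) (vnil Nat)))) (λ (o : Nat) → vcons Nat (succ (succ zero)) (succ (succ (succ (succ (succ zero))))) (vcons Nat (succ zero) (succ (succ zero)) (vcons Nat zero (succ zero) (vnil Nat))))
observation: contracting a beta-redex first, the term normalizes in 3 steps.


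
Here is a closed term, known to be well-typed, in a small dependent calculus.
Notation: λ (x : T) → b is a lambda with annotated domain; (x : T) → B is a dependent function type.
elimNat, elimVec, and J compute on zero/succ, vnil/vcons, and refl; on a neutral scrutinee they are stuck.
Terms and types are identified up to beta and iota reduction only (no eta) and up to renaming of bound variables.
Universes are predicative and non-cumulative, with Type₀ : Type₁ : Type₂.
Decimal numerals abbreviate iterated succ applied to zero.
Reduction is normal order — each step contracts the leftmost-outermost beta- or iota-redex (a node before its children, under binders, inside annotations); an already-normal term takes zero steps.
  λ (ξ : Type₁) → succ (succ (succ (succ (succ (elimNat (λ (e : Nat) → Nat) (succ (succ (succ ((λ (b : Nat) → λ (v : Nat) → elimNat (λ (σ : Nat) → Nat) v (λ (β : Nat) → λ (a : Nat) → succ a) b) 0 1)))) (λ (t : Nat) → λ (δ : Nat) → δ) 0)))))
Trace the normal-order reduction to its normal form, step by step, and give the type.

normal-order reduction sequence:
  λ (ξ : Type₁) → succ (succ (succ (succ (succ (elimNat (λ (e : Nat) → Nat) (succ (succ (succ ((λ (b : Nat) → λ (v : Nat) → elimNat (λ (σ : Nat) → Nat) v (λ (β : Nat) → λ (a : Nat) → succ a) b) 0 1)))) (λ (t : Nat) → λ (δ : Nat) → δ) 0)))))
  ~> λ (ξ : Type₁) → succ (succ (succ (succ (succ (succ (succ (succ ((λ (e : Nat) → λ (b : Nat) → elimNat (λ (v : Nat) → Nat) b (λ (σ : Nat) → λ (β : Nat) → succ β) e) 0 1))))))))
  ~> λ (ξ : Type₁) → succ (succ (succ (succ (succ (succ (succ (succ ((λ (e : Nat) → elimNat (λ (b : Nat) → Nat) e (λ (v : Nat) → λ (σ : Nat) → succ σ) 0) 1))))))))
  ~> λ (ξ : Type₁) → succ (succ (succ (succ (succ (succ (succ (succ (elimNat (λ (e : Nat) → Nat) 1 (λ (b : Nat) → λ (v : Nat) → succ v) 0))))))))
  ~> λ (ξ : Type₁) → 9
the term's type:
  (ξ : Type₁) → Nat


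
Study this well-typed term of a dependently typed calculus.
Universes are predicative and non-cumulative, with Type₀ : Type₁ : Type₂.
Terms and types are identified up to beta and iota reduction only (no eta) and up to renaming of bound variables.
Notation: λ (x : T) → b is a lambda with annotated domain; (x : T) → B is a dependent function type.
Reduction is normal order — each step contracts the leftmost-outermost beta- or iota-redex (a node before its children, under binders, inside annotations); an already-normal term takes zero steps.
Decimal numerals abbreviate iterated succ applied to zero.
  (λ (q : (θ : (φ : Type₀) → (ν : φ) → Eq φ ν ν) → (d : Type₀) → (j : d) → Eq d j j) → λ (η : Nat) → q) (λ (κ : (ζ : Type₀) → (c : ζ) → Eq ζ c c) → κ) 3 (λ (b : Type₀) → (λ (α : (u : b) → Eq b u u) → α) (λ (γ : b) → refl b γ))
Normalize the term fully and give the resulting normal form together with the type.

reduced normal form:
  λ (q : Type₀) → λ (θ : q) → refl q θ
the term's type:
  (q : Type₀) → (θ : q) → Eq q θ θ


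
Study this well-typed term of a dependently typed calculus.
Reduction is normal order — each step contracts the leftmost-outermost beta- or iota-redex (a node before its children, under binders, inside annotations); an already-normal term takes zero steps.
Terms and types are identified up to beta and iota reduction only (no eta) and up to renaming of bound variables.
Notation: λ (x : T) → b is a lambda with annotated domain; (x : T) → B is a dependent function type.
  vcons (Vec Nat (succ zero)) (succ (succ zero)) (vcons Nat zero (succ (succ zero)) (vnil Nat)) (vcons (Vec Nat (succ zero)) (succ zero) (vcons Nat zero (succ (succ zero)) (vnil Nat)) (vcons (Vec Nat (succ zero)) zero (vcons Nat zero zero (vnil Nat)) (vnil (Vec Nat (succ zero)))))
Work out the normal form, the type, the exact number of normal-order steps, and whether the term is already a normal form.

normal form:
  vcons (Vec Nat (succ zero)) (succ (succ zero)) (vcons Nat zero (succ (succ zero)) (vnil Nat)) (vcons (Vec Nat (succ zero)) (succ zero) (vcons Nat zero (succ (succ zero)) (vnil Nat)) (vcons (Vec Nat (succ zero)) zero (vcons Nat zero zero (vnil Nat)) (vnil (Vec Nat (succ zero)))))
inferred type:
  Vec (Vec Nat (succ zero)) (succ (succ (succ zero)))
normal-order step count: 0
started in normal form: yes


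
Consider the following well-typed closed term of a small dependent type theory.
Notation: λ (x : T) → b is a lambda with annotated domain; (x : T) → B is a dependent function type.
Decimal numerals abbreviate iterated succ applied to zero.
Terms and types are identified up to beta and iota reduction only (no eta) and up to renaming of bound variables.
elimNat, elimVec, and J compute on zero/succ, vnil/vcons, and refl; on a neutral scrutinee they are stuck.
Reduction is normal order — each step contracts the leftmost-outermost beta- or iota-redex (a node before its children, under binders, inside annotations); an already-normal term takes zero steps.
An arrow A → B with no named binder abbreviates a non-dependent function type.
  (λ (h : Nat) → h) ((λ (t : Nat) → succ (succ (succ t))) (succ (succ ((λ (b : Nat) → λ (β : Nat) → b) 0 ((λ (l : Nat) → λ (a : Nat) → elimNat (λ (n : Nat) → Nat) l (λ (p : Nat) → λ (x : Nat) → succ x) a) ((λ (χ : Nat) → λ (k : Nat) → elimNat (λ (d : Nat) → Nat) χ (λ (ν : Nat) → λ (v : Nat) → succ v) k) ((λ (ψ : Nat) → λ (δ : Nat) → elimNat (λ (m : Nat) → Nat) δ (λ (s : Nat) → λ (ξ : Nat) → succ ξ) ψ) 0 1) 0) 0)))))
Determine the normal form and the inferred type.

normal form:
  5
inferred type:
  Nat


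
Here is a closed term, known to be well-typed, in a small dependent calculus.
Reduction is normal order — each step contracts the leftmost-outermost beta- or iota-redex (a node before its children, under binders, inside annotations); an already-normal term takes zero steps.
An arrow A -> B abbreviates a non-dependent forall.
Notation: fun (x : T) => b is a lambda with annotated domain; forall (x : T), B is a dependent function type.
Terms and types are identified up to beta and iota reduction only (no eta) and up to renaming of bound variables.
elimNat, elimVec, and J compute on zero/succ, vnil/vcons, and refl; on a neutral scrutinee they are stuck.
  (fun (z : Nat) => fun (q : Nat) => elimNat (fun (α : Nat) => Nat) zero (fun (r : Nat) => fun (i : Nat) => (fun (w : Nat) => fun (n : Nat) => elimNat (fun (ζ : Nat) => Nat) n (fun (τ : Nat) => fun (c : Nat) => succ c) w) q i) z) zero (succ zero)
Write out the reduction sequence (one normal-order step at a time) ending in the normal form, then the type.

normal-order reduction sequence:
  (fun (z : Nat) => fun (q : Nat) => elimNat (fun (α : Nat) => Nat) zero (fun (r : Nat) => fun (i : Nat) => (fun (w : Nat) => fun (n : Nat) => elimNat (fun (ζ : Nat) => Nat) n (fun (τ : Nat) => fun (c : Nat) => succ c) w) q i) z) zero (succ zero)
  ~> (fun (z : Nat) => elimNat (fun (q : Nat) => Nat) zero (fun (α : Nat) => fun (r : Nat) => (fun (i : Nat) => fun (w : Nat) => elimNat (fun (n : Nat) => Nat) w (fun (ζ : Nat) => fun (τ : Nat) => succ τ) i) z r) zero) (succ zero)
  ~> elimNat (fun (z : Nat) => Nat) zero (fun (q : Nat) => fun (α : Nat) => (fun (r : Nat) => fun (i : Nat) => elimNat (fun (w : Nat) => Nat) i (fun (n : Nat) => fun (ζ : Nat) => succ ζ) r) (succ zero) α) zero
  ~> zero
inferred type:
  Nat
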